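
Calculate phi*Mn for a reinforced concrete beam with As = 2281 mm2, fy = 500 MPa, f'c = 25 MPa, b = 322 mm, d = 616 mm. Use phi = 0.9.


a = As * fy / (0.85 * f'c * b)
= 2281 * 500 / (0.85 * 25 * 322)
= 166.6788 mm
Mn = As * fy * (d - a/2) / 10^6
= 607.4994 kN-m
phi*Mn = 0.9 * 607.4994 = 546.75 kN-m

546.75


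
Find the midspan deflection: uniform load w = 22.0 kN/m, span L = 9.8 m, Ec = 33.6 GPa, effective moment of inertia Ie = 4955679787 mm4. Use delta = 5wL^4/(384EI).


Convert: L = 9.8 m = 9800 mm, Ec = 33.6 GPa = 33600 MPa
delta = 5 * 22.0 * 9800^4 / (384 * 33600 * 4955679787)
= 15.87 mm

15.87


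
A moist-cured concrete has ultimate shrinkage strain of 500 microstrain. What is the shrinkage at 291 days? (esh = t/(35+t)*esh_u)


esh(291) = 291 / (35 + 291) * 500
= 291 / 326 * 500
= 446.3 microstrain

446.3


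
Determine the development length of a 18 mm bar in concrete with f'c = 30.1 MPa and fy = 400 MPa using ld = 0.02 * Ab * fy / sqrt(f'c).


Ab = pi * 18^2 / 4 = 254.469 mm2
ld = 0.02 * 254.469 * 400 / sqrt(30.1)
= 371.1 mm

371.1


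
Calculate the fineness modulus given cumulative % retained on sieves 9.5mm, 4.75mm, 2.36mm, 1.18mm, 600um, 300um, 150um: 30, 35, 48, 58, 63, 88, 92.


FM = sum(cumulative % retained) / 100
= 414 / 100
= 4.14

4.14


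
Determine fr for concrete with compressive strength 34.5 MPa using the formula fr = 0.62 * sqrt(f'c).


fr = 0.62 * sqrt(34.5)
= 3.642 MPa

3.642


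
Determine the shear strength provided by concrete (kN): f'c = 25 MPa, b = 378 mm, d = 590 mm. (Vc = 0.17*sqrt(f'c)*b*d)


Vc = 0.17 * sqrt(25) * 378 * 590 / 1000
= 189.57 kN

189.57


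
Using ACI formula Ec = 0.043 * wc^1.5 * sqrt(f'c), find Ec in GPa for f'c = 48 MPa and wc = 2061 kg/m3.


Ec = 0.043 * 2061^1.5 * sqrt(48) / 1000
= 27.87 GPa

27.87


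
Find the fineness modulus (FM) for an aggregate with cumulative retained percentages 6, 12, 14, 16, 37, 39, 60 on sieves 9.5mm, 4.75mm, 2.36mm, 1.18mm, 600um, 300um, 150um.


FM = sum(cumulative % retained) / 100
= 184 / 100
= 1.84

1.84


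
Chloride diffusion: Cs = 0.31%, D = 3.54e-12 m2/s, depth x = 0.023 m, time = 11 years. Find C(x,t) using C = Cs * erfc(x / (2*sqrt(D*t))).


t_seconds = 11 * 365.25 * 24 * 3600 = 347133600.0 s
arg = 0.023 / (2 * sqrt(3.54e-12 * 347133600.0))
= 0.3281
erfc(0.3281) = 0.6427
C = 0.31 * 0.6427 = 0.1992%

0.1992


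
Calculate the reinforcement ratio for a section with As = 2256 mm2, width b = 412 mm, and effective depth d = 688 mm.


rho = As / (b * d)
= 2256 / (412 * 688)
= 0.008

0.008


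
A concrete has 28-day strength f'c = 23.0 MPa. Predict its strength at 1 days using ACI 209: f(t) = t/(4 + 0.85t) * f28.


f(1) = 1 / (4 + 0.85 * 1) * 23.0
= 1 / 4.85 * 23.0
= 4.74 MPa

4.74


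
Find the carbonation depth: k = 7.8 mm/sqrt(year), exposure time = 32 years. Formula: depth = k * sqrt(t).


depth = k * sqrt(t)
= 7.8 * sqrt(32)
= 44.12 mm

44.12


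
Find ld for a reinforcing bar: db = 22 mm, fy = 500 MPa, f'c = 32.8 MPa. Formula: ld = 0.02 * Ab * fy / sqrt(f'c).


Ab = pi * 22^2 / 4 = 380.133 mm2
ld = 0.02 * 380.133 * 500 / sqrt(32.8)
= 663.7 mm

663.7


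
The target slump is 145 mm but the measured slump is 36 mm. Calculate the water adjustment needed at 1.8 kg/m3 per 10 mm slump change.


Difference = 145 - 36 = 109 mm
Water adjustment = 109 * 1.8 / 10 = 19.6 kg/m3

19.6


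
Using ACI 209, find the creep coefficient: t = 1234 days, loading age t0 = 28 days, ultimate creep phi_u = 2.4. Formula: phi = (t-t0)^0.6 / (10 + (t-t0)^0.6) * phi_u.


dt = 1234 - 28 = 1206
phi = 1206^0.6 / (10 + 1206^0.6) * 2.4
= 2.102

2.102


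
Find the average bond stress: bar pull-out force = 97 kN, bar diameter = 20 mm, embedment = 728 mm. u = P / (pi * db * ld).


u = P / (pi * db * ld)
= 97 * 1000 / (pi * 20 * 728)
= 2.121 MPa

2.121


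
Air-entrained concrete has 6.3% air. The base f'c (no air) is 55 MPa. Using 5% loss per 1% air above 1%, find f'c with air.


Strength loss = (6.3 - 1) * 5 = 26.5%
f'c = 55 * (1 - 26.5/100)
= 40.42 MPa

40.42


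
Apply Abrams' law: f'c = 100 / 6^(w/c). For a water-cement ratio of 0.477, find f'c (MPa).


f'c = 100 / 6^0.477
= 100 / 2.351
= 42.54 MPa

42.54


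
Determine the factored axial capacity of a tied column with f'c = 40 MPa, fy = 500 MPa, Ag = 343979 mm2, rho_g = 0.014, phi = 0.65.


Ast = rho * Ag = 0.014 * 343979 = 4815.706 mm2
phi*Pn = 0.65 * 0.80 * (0.85 * 40 * (343979 - 4815.706) + 500 * 4815.706) / 1000
= 7248.49 kN

7248.49


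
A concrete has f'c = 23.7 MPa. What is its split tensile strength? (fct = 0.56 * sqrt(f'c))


fct = 0.56 * sqrt(23.7)
= 0.56 * 4.868
= 2.726 MPa

2.726


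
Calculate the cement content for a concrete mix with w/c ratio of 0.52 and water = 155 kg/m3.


Cement = water / (w/c)
= 155 / 0.52
= 298.1 kg/m3

298.1


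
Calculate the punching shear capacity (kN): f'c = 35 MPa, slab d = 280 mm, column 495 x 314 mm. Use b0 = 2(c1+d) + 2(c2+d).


b0 = 2*(495 + 280) + 2*(314 + 280) = 2738 mm
Vc = 0.33 * sqrt(35) * 2738 * 280 / 1000
= 1496.72 kN

1496.72


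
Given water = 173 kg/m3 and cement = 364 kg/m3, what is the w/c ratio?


w/c = water / cement
w/c = 173 / 364 = 0.475

0.475


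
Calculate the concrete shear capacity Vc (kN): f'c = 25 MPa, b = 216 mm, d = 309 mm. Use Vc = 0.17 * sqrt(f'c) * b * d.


Vc = 0.17 * sqrt(25) * 216 * 309 / 1000
= 56.73 kN

56.73


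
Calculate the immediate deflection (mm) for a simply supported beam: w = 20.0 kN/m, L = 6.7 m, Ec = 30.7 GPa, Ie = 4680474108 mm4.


Convert: L = 6.7 m = 6700 mm, Ec = 30.7 GPa = 30700 MPa
delta = 5 * 20.0 * 6700^4 / (384 * 30700 * 4680474108)
= 3.65 mm

3.65


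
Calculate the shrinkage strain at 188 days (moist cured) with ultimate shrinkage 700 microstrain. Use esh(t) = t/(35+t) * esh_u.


esh(188) = 188 / (35 + 188) * 700
= 188 / 223 * 700
= 590.1 microstrain

590.1


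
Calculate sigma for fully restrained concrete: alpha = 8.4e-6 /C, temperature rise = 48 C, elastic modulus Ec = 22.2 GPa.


sigma = alpha * dT * Ec
= 8.4e-6 * 48 * 22.2 * 1000
= 8.951 MPa

8.951


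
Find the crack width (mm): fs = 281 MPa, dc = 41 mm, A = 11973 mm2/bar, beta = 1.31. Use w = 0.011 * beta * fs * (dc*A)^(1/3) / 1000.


w = 0.011 * beta * fs * (dc * A)^(1/3) / 1000
= 0.011 * 1.31 * 281 * (41 * 11973)^(1/3) / 1000
= 0.319 mm

0.319


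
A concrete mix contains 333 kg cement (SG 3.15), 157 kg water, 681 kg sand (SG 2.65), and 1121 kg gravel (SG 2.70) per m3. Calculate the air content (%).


Vol cement = 333 / (3.15 * 1000) = 0.105714 m3
Vol water = 157 / 1000 = 0.157 m3
Vol sand = 681 / (2.65 * 1000) = 0.256981 m3
Vol gravel = 1121 / (2.70 * 1000) = 0.415185 m3
Total solid + water volume = 0.934881 m3
Air = (1 - 0.934881) * 100 = 6.51%

6.51


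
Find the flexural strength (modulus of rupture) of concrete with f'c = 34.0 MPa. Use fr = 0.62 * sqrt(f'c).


fr = 0.62 * sqrt(34.0)
= 3.615 MPa

3.615


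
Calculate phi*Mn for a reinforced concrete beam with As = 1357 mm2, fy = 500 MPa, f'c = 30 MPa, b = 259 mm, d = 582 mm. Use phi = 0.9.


a = As * fy / (0.85 * f'c * b)
= 1357 * 500 / (0.85 * 30 * 259)
= 102.733 mm
Mn = As * fy * (d - a/2) / 10^6
= 360.0348 kN-m
phi*Mn = 0.9 * 360.0348 = 324.03 kN-m

324.03


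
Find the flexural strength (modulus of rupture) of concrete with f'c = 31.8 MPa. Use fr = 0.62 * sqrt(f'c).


fr = 0.62 * sqrt(31.8)
= 3.496 MPa

3.496


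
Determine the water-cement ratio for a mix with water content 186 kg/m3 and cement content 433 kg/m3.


w/c = water / cement
w/c = 186 / 433 = 0.43

0.43


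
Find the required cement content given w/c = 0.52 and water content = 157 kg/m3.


Cement = water / (w/c)
= 157 / 0.52
= 301.9 kg/m3

301.9


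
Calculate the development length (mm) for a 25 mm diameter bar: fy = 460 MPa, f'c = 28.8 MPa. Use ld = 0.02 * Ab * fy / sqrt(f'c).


Ab = pi * 25^2 / 4 = 490.874 mm2
ld = 0.02 * 490.874 * 460 / sqrt(28.8)
= 841.5 mm

841.5


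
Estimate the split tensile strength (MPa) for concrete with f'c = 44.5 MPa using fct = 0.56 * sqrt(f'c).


fct = 0.56 * sqrt(44.5)
= 0.56 * 6.671
= 3.736 MPa

3.736


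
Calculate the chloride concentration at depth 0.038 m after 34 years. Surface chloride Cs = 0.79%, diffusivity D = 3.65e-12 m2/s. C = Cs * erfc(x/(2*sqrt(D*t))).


t_seconds = 34 * 365.25 * 24 * 3600 = 1072958400.0 s
arg = 0.038 / (2 * sqrt(3.65e-12 * 1072958400.0))
= 0.3036
erfc(0.3036) = 0.6677
C = 0.79 * 0.6677 = 0.5274%

0.5274


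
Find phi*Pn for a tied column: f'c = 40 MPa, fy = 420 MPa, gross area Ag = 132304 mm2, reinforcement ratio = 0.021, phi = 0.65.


Ast = rho * Ag = 0.021 * 132304 = 2778.384 mm2
phi*Pn = 0.65 * 0.80 * (0.85 * 40 * (132304 - 2778.384) + 420 * 2778.384) / 1000
= 2896.81 kN

2896.81


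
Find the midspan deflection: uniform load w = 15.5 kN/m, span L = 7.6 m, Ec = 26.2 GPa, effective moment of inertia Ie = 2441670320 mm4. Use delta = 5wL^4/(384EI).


Convert: L = 7.6 m = 7600 mm, Ec = 26.2 GPa = 26200 MPa
delta = 5 * 15.5 * 7600^4 / (384 * 26200 * 2441670320)
= 10.53 mm

10.53


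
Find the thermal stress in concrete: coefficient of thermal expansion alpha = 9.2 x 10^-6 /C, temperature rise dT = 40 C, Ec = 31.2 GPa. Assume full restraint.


sigma = alpha * dT * Ec
= 9.2e-6 * 40 * 31.2 * 1000
= 11.482 MPa

11.482


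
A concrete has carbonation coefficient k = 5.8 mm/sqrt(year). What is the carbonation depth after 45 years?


depth = k * sqrt(t)
= 5.8 * sqrt(45)
= 38.91 mm

38.91


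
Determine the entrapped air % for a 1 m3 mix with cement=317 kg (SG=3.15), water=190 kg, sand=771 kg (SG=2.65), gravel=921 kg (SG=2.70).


Vol cement = 317 / (3.15 * 1000) = 0.100635 m3
Vol water = 190 / 1000 = 0.19 m3
Vol sand = 771 / (2.65 * 1000) = 0.290943 m3
Vol gravel = 921 / (2.70 * 1000) = 0.341111 m3
Total solid + water volume = 0.922689 m3
Air = (1 - 0.922689) * 100 = 7.73%

7.73


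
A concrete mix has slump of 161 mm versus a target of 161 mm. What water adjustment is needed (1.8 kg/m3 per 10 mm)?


Difference = 161 - 161 = 0 mm
Water adjustment = 0 * 1.8 / 10 = 0.0 kg/m3

0.0


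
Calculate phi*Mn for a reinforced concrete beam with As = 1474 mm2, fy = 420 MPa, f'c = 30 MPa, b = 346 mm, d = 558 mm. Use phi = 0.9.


a = As * fy / (0.85 * f'c * b)
= 1474 * 420 / (0.85 * 30 * 346)
= 70.1666 mm
Mn = As * fy * (d - a/2) / 10^6
= 323.7273 kN-m
phi*Mn = 0.9 * 323.7273 = 291.35 kN-m

291.35


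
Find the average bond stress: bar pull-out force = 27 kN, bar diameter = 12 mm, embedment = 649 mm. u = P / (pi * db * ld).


u = P / (pi * db * ld)
= 27 * 1000 / (pi * 12 * 649)
= 1.104 MPa

1.104


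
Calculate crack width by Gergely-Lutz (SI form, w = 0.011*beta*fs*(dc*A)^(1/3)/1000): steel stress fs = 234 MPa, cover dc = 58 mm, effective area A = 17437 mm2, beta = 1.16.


w = 0.011 * beta * fs * (dc * A)^(1/3) / 1000
= 0.011 * 1.16 * 234 * (58 * 17437)^(1/3) / 1000
= 0.3 mm

0.3


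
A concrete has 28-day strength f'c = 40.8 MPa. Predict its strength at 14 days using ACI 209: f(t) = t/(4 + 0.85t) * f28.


f(14) = 14 / (4 + 0.85 * 14) * 40.8
= 14 / 15.9 * 40.8
= 35.92 MPa

35.92


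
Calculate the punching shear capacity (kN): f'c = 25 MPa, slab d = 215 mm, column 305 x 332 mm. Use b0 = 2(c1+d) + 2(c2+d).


b0 = 2*(305 + 215) + 2*(332 + 215) = 2134 mm
Vc = 0.33 * sqrt(25) * 2134 * 215 / 1000
= 757.04 kN

757.04


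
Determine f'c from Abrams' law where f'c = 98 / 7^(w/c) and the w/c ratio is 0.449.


f'c = 98 / 7^0.449
= 98 / 2.396
= 40.91 MPa

40.91


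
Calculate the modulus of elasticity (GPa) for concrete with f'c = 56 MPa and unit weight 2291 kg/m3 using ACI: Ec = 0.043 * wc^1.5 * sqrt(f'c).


Ec = 0.043 * 2291^1.5 * sqrt(56) / 1000
= 35.29 GPa

35.29


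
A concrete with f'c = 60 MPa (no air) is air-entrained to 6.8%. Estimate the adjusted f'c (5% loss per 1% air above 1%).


Strength loss = (6.8 - 1) * 5 = 29.0%
f'c = 60 * (1 - 29.0/100)
= 42.6 MPa

42.6


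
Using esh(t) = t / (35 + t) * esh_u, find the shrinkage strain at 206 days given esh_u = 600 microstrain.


esh(206) = 206 / (35 + 206) * 600
= 206 / 241 * 600
= 512.9 microstrain

512.9


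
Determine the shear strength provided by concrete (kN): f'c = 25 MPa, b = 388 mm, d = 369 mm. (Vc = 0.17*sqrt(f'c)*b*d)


Vc = 0.17 * sqrt(25) * 388 * 369 / 1000
= 121.7 kN

121.7


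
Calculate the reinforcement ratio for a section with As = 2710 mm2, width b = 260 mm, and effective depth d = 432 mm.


rho = As / (b * d)
= 2710 / (260 * 432)
= 0.0241

0.0241


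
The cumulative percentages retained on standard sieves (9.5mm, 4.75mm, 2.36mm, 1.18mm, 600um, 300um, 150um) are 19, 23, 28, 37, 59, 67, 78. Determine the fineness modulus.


FM = sum(cumulative % retained) / 100
= 311 / 100
= 3.11

3.11


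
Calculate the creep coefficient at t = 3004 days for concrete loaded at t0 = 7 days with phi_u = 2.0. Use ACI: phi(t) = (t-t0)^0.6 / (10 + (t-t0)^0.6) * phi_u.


dt = 3004 - 7 = 2997
phi = 2997^0.6 / (10 + 2997^0.6) * 2.0
= 1.848

1.848


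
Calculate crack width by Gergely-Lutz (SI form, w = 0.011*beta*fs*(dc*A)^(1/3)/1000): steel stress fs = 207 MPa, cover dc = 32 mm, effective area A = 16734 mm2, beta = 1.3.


w = 0.011 * beta * fs * (dc * A)^(1/3) / 1000
= 0.011 * 1.3 * 207 * (32 * 16734)^(1/3) / 1000
= 0.24 mm

0.24


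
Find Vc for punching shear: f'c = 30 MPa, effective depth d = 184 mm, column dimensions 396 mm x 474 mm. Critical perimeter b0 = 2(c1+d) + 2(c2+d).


b0 = 2*(396 + 184) + 2*(474 + 184) = 2476 mm
Vc = 0.33 * sqrt(30) * 2476 * 184 / 1000
= 823.46 kN

823.46


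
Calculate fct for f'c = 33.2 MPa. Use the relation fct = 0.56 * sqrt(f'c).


fct = 0.56 * sqrt(33.2)
= 0.56 * 5.762
= 3.227 MPa

3.227


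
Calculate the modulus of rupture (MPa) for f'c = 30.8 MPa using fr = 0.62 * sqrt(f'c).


fr = 0.62 * sqrt(30.8)
= 3.441 MPa

3.441


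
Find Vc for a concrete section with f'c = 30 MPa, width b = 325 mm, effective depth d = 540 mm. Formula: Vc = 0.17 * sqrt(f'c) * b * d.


Vc = 0.17 * sqrt(30) * 325 * 540 / 1000
= 163.41 kN

163.41


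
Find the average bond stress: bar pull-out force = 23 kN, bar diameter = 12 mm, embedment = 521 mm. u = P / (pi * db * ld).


u = P / (pi * db * ld)
= 23 * 1000 / (pi * 12 * 521)
= 1.171 MPa

1.171


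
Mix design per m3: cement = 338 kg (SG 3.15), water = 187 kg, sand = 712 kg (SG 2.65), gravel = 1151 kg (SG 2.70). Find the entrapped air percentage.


Vol cement = 338 / (3.15 * 1000) = 0.107302 m3
Vol water = 187 / 1000 = 0.187 m3
Vol sand = 712 / (2.65 * 1000) = 0.268679 m3
Vol gravel = 1151 / (2.70 * 1000) = 0.426296 m3
Total solid + water volume = 0.989277 m3
Air = (1 - 0.989277) * 100 = 1.07%

1.07


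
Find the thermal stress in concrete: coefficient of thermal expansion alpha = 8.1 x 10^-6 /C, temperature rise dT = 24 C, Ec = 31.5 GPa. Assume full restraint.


sigma = alpha * dT * Ec
= 8.1e-6 * 24 * 31.5 * 1000
= 6.124 MPa

6.124


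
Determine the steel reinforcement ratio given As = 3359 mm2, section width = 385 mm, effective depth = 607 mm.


rho = As / (b * d)
= 3359 / (385 * 607)
= 0.0144

0.0144


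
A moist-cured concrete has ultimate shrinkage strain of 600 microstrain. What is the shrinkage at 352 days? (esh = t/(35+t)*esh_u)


esh(352) = 352 / (35 + 352) * 600
= 352 / 387 * 600
= 545.7 microstrain

545.7


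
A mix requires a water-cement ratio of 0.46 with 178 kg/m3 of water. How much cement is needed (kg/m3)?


Cement = water / (w/c)
= 178 / 0.46
= 387.0 kg/m3

387.0


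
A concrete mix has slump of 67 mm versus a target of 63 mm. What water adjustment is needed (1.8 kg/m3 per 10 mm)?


Difference = 63 - 67 = -4 mm
Water adjustment = -4 * 1.8 / 10 = -0.7 kg/m3

-0.7


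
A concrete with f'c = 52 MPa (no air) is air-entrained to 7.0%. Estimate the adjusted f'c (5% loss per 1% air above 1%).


Strength loss = (7.0 - 1) * 5 = 30.0%
f'c = 52 * (1 - 30.0/100)
= 36.4 MPa

36.4


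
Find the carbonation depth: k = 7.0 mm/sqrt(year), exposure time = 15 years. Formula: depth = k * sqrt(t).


depth = k * sqrt(t)
= 7.0 * sqrt(15)
= 27.11 mm

27.11


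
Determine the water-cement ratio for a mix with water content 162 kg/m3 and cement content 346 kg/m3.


w/c = water / cement
w/c = 162 / 346 = 0.468

0.468


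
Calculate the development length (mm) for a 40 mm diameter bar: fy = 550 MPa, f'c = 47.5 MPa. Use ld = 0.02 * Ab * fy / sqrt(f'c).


Ab = pi * 40^2 / 4 = 1256.637 mm2
ld = 0.02 * 1256.637 * 550 / sqrt(47.5)
= 2005.7 mm

2005.7


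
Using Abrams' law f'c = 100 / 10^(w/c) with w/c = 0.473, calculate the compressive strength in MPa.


f'c = 100 / 10^0.473
= 100 / 2.972
= 33.65 MPa

33.65


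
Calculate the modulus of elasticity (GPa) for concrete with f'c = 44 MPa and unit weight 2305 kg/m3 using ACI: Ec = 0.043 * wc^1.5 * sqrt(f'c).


Ec = 0.043 * 2305^1.5 * sqrt(44) / 1000
= 31.56 GPa

31.56


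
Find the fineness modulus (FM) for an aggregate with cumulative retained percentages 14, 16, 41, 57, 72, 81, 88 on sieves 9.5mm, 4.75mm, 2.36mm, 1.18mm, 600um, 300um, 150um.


FM = sum(cumulative % retained) / 100
= 369 / 100
= 3.69

3.69


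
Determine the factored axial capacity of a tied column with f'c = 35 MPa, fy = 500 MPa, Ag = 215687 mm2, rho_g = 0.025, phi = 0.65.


Ast = rho * Ag = 0.025 * 215687 = 5392.175 mm2
phi*Pn = 0.65 * 0.80 * (0.85 * 35 * (215687 - 5392.175) + 500 * 5392.175) / 1000
= 4655.23 kN

4655.23


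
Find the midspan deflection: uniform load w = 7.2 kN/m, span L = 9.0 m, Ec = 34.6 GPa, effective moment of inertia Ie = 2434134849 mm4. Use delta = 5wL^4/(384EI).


Convert: L = 9.0 m = 9000 mm, Ec = 34.6 GPa = 34600 MPa
delta = 5 * 7.2 * 9000^4 / (384 * 34600 * 2434134849)
= 7.3 mm

7.3


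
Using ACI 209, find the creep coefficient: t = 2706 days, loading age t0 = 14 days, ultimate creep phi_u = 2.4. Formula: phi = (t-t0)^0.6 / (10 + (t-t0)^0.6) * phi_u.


dt = 2706 - 14 = 2692
phi = 2692^0.6 / (10 + 2692^0.6) * 2.4
= 2.207

2.207


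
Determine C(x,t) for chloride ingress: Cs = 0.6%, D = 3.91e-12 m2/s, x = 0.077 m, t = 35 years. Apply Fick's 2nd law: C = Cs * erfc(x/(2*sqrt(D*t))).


t_seconds = 35 * 365.25 * 24 * 3600 = 1104516000.0 s
arg = 0.077 / (2 * sqrt(3.91e-12 * 1104516000.0))
= 0.5858
erfc(0.5858) = 0.4074
C = 0.6 * 0.4074 = 0.2444%

0.2444


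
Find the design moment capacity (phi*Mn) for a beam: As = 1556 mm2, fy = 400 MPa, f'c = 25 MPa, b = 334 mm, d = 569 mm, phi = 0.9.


a = As * fy / (0.85 * f'c * b)
= 1556 * 400 / (0.85 * 25 * 334)
= 87.6928 mm
Mn = As * fy * (d - a/2) / 10^6
= 326.8556 kN-m
phi*Mn = 0.9 * 326.8556 = 294.17 kN-m

294.17


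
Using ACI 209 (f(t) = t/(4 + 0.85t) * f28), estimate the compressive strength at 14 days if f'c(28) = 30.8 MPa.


f(14) = 14 / (4 + 0.85 * 14) * 30.8
= 14 / 15.9 * 30.8
= 27.12 MPa

27.12


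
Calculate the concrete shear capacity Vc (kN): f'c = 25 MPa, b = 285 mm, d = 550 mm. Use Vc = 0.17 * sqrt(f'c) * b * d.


Vc = 0.17 * sqrt(25) * 285 * 550 / 1000
= 133.24 kN

133.24


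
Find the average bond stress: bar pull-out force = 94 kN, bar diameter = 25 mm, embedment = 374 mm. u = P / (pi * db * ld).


u = P / (pi * db * ld)
= 94 * 1000 / (pi * 25 * 374)
= 3.2 MPa

3.2


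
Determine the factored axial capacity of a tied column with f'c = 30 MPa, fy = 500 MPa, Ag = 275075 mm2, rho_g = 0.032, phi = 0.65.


Ast = rho * Ag = 0.032 * 275075 = 8802.4 mm2
phi*Pn = 0.65 * 0.80 * (0.85 * 30 * (275075 - 8802.4) + 500 * 8802.4) / 1000
= 5819.4 kN

5819.4


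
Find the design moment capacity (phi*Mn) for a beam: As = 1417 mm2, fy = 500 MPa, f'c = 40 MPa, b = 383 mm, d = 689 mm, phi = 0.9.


a = As * fy / (0.85 * f'c * b)
= 1417 * 500 / (0.85 * 40 * 383)
= 54.4079 mm
Mn = As * fy * (d - a/2) / 10^6
= 468.8825 kN-m
phi*Mn = 0.9 * 468.8825 = 421.99 kN-m

421.99


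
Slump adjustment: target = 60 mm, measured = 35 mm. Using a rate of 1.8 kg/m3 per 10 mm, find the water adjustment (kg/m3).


Difference = 60 - 35 = 25 mm
Water adjustment = 25 * 1.8 / 10 = 4.5 kg/m3

4.5


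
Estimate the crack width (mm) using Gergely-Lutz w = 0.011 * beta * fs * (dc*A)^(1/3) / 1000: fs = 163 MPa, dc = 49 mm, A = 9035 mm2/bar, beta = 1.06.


w = 0.011 * beta * fs * (dc * A)^(1/3) / 1000
= 0.011 * 1.06 * 163 * (49 * 9035)^(1/3) / 1000
= 0.145 mm

0.145


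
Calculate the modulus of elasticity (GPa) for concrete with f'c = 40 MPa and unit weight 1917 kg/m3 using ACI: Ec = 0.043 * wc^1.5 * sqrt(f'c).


Ec = 0.043 * 1917^1.5 * sqrt(40) / 1000
= 22.83 GPa

22.83


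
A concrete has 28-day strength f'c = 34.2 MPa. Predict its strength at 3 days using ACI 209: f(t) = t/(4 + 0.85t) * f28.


f(3) = 3 / (4 + 0.85 * 3) * 34.2
= 3 / 6.55 * 34.2
= 15.66 MPa

15.66


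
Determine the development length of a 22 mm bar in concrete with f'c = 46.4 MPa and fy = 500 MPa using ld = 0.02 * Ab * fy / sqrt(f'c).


Ab = pi * 22^2 / 4 = 380.133 mm2
ld = 0.02 * 380.133 * 500 / sqrt(46.4)
= 558.1 mm

558.1


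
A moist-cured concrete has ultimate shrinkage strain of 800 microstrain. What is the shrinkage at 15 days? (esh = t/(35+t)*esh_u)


esh(15) = 15 / (35 + 15) * 800
= 15 / 50 * 800
= 240.0 microstrain

240.0


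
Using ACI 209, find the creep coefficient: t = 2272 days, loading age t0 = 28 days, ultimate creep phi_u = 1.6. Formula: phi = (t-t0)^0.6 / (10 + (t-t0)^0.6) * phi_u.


dt = 2272 - 28 = 2244
phi = 2244^0.6 / (10 + 2244^0.6) * 1.6
= 1.458

1.458


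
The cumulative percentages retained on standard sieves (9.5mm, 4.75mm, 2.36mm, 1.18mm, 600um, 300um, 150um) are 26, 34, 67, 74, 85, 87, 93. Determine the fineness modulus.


FM = sum(cumulative % retained) / 100
= 466 / 100
= 4.66

4.66


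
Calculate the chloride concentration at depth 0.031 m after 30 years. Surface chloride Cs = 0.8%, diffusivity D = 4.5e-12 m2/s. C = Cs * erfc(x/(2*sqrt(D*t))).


t_seconds = 30 * 365.25 * 24 * 3600 = 946728000.0 s
arg = 0.031 / (2 * sqrt(4.5e-12 * 946728000.0))
= 0.2375
erfc(0.2375) = 0.737
C = 0.8 * 0.737 = 0.5896%

0.5896


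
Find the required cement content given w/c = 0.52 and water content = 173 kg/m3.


Cement = water / (w/c)
= 173 / 0.52
= 332.7 kg/m3

332.7


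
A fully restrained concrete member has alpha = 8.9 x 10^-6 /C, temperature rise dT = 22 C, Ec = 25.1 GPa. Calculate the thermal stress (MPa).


sigma = alpha * dT * Ec
= 8.9e-6 * 22 * 25.1 * 1000
= 4.915 MPa

4.915


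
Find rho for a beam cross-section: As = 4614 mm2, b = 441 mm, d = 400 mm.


rho = As / (b * d)
= 4614 / (441 * 400)
= 0.0262

0.0262


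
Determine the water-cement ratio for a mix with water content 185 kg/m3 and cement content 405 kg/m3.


w/c = water / cement
w/c = 185 / 405 = 0.457

0.457


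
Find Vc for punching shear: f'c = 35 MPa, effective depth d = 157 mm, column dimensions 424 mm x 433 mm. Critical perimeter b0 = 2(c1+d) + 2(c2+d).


b0 = 2*(424 + 157) + 2*(433 + 157) = 2342 mm
Vc = 0.33 * sqrt(35) * 2342 * 157 / 1000
= 717.85 kN

717.85


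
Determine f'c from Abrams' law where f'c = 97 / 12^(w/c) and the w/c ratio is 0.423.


f'c = 97 / 12^0.423
= 97 / 2.861
= 33.91 MPa

33.91


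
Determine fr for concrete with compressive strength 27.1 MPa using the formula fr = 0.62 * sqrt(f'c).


fr = 0.62 * sqrt(27.1)
= 3.228 MPa

3.228


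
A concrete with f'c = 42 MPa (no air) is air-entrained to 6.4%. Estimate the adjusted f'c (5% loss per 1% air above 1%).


Strength loss = (6.4 - 1) * 5 = 27.0%
f'c = 42 * (1 - 27.0/100)
= 30.66 MPa

30.66


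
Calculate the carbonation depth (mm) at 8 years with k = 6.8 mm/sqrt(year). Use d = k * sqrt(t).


depth = k * sqrt(t)
= 6.8 * sqrt(8)
= 19.23 mm

19.23


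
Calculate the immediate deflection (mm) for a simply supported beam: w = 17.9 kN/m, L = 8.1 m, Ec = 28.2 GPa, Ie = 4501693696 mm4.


Convert: L = 8.1 m = 8100 mm, Ec = 28.2 GPa = 28200 MPa
delta = 5 * 17.9 * 8100^4 / (384 * 28200 * 4501693696)
= 7.9 mm

7.9


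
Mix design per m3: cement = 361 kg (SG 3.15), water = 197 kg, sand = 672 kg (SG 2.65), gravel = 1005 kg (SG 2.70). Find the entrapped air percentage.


Vol cement = 361 / (3.15 * 1000) = 0.114603 m3
Vol water = 197 / 1000 = 0.197 m3
Vol sand = 672 / (2.65 * 1000) = 0.253585 m3
Vol gravel = 1005 / (2.70 * 1000) = 0.372222 m3
Total solid + water volume = 0.93741 m3
Air = (1 - 0.93741) * 100 = 6.26%

6.26


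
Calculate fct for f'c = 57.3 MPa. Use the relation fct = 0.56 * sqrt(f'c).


fct = 0.56 * sqrt(57.3)
= 0.56 * 7.57
= 4.239 MPa

4.239


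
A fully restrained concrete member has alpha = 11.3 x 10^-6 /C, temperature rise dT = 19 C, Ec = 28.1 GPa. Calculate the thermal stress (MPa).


sigma = alpha * dT * Ec
= 11.3e-6 * 19 * 28.1 * 1000
= 6.033 MPa

6.033


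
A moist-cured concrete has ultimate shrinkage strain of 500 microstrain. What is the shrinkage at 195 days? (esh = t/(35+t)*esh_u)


esh(195) = 195 / (35 + 195) * 500
= 195 / 230 * 500
= 423.9 microstrain

423.9


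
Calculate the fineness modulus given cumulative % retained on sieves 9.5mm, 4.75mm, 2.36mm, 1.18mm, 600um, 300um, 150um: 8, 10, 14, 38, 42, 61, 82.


FM = sum(cumulative % retained) / 100
= 255 / 100
= 2.55

2.55


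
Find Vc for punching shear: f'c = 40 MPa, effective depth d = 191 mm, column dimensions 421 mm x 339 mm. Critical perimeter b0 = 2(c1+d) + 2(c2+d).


b0 = 2*(421 + 191) + 2*(339 + 191) = 2284 mm
Vc = 0.33 * sqrt(40) * 2284 * 191 / 1000
= 910.49 kN

910.49


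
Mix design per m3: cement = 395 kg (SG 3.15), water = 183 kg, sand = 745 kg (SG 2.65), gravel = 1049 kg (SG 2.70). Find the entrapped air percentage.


Vol cement = 395 / (3.15 * 1000) = 0.125397 m3
Vol water = 183 / 1000 = 0.183 m3
Vol sand = 745 / (2.65 * 1000) = 0.281132 m3
Vol gravel = 1049 / (2.70 * 1000) = 0.388519 m3
Total solid + water volume = 0.978047 m3
Air = (1 - 0.978047) * 100 = 2.2%

2.2


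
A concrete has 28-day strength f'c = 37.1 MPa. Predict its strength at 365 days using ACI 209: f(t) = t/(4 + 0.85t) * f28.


f(365) = 365 / (4 + 0.85 * 365) * 37.1
= 365 / 314.25 * 37.1
= 43.09 MPa

43.09


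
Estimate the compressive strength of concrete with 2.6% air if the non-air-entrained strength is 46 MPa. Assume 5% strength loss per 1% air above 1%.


Strength loss = (2.6 - 1) * 5 = 8.0%
f'c = 46 * (1 - 8.0/100)
= 42.32 MPa

42.32


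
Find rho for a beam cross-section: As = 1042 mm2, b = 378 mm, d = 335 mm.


rho = As / (b * d)
= 1042 / (378 * 335)
= 0.0082

0.0082


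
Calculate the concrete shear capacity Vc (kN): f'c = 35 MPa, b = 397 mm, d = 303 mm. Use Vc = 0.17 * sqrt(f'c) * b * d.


Vc = 0.17 * sqrt(35) * 397 * 303 / 1000
= 120.98 kN

120.98


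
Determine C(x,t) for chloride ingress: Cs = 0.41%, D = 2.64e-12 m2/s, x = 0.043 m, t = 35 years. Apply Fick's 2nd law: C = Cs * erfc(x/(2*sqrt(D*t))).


t_seconds = 35 * 365.25 * 24 * 3600 = 1104516000.0 s
arg = 0.043 / (2 * sqrt(2.64e-12 * 1104516000.0))
= 0.3982
erfc(0.3982) = 0.5734
C = 0.41 * 0.5734 = 0.2351%

0.2351


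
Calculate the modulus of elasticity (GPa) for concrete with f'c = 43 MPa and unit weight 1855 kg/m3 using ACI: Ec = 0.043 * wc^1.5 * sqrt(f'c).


Ec = 0.043 * 1855^1.5 * sqrt(43) / 1000
= 22.53 GPa

22.53


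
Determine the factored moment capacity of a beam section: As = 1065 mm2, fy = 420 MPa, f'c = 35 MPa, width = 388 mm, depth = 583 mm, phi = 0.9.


a = As * fy / (0.85 * f'c * b)
= 1065 * 420 / (0.85 * 35 * 388)
= 38.7508 mm
Mn = As * fy * (d - a/2) / 10^6
= 252.1093 kN-m
phi*Mn = 0.9 * 252.1093 = 226.9 kN-m

226.9


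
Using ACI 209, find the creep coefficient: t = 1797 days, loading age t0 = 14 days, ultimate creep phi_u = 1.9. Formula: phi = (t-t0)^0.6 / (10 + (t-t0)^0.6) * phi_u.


dt = 1797 - 14 = 1783
phi = 1783^0.6 / (10 + 1783^0.6) * 1.9
= 1.709

1.709


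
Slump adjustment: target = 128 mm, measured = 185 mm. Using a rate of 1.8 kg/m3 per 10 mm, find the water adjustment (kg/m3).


Difference = 128 - 185 = -57 mm
Water adjustment = -57 * 1.8 / 10 = -10.3 kg/m3

-10.3


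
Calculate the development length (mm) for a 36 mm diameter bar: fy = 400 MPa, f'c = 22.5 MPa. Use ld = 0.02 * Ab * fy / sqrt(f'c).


Ab = pi * 36^2 / 4 = 1017.876 mm2
ld = 0.02 * 1017.876 * 400 / sqrt(22.5)
= 1716.7 mm

1716.7


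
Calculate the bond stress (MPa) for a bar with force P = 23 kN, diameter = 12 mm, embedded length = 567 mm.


u = P / (pi * db * ld)
= 23 * 1000 / (pi * 12 * 567)
= 1.076 MPa

1.076


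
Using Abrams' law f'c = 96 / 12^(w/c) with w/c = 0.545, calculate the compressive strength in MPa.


f'c = 96 / 12^0.545
= 96 / 3.874
= 24.78 MPa

24.78


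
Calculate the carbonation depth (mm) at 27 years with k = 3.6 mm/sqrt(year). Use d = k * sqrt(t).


depth = k * sqrt(t)
= 3.6 * sqrt(27)
= 18.71 mm

18.71


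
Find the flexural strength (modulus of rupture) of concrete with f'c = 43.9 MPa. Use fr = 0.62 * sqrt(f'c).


fr = 0.62 * sqrt(43.9)
= 4.108 MPa

4.108


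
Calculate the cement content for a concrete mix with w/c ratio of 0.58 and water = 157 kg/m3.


Cement = water / (w/c)
= 157 / 0.58
= 270.7 kg/m3

270.7


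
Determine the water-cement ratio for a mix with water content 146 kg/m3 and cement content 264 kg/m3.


w/c = water / cement
w/c = 146 / 264 = 0.553

0.553


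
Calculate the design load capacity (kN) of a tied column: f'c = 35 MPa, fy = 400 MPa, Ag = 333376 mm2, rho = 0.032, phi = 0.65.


Ast = rho * Ag = 0.032 * 333376 = 10668.032 mm2
phi*Pn = 0.65 * 0.80 * (0.85 * 35 * (333376 - 10668.032) + 400 * 10668.032) / 1000
= 7211.24 kN

7211.24


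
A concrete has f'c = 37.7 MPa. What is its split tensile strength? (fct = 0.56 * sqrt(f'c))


fct = 0.56 * sqrt(37.7)
= 0.56 * 6.14
= 3.438 MPa

3.438


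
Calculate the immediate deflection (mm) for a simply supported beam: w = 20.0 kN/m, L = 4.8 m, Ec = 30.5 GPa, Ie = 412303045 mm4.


Convert: L = 4.8 m = 4800 mm, Ec = 30.5 GPa = 30500 MPa
delta = 5 * 20.0 * 4800^4 / (384 * 30500 * 412303045)
= 10.99 mm

10.99


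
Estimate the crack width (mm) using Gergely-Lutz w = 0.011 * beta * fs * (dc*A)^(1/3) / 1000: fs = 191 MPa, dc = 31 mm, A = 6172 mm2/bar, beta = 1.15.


w = 0.011 * beta * fs * (dc * A)^(1/3) / 1000
= 0.011 * 1.15 * 191 * (31 * 6172)^(1/3) / 1000
= 0.139 mm

0.139


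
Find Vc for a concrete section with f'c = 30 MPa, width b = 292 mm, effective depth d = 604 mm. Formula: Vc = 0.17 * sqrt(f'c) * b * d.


Vc = 0.17 * sqrt(30) * 292 * 604 / 1000
= 164.22 kN

164.22


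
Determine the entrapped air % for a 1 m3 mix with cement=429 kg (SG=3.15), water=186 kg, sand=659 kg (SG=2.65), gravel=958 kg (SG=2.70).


Vol cement = 429 / (3.15 * 1000) = 0.13619 m3
Vol water = 186 / 1000 = 0.186 m3
Vol sand = 659 / (2.65 * 1000) = 0.248679 m3
Vol gravel = 958 / (2.70 * 1000) = 0.354815 m3
Total solid + water volume = 0.925685 m3
Air = (1 - 0.925685) * 100 = 7.43%

7.43


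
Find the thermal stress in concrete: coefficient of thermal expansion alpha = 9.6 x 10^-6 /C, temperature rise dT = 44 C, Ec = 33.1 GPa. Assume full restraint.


sigma = alpha * dT * Ec
= 9.6e-6 * 44 * 33.1 * 1000
= 13.981 MPa

13.981


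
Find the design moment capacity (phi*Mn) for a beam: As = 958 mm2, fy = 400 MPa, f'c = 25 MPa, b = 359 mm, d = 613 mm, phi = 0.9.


a = As * fy / (0.85 * f'c * b)
= 958 * 400 / (0.85 * 25 * 359)
= 50.231 mm
Mn = As * fy * (d - a/2) / 10^6
= 225.2773 kN-m
phi*Mn = 0.9 * 225.2773 = 202.75 kN-m

202.75


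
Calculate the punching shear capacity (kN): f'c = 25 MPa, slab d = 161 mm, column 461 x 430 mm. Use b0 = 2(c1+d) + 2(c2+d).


b0 = 2*(461 + 161) + 2*(430 + 161) = 2426 mm
Vc = 0.33 * sqrt(25) * 2426 * 161 / 1000
= 644.47 kN

644.47


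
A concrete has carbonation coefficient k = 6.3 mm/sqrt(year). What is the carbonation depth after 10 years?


depth = k * sqrt(t)
= 6.3 * sqrt(10)
= 19.92 mm

19.92


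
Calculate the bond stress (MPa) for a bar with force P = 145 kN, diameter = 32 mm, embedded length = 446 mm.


u = P / (pi * db * ld)
= 145 * 1000 / (pi * 32 * 446)
= 3.234 MPa

3.234


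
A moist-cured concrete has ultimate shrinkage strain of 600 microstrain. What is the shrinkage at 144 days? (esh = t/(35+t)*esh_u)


esh(144) = 144 / (35 + 144) * 600
= 144 / 179 * 600
= 482.7 microstrain

482.7


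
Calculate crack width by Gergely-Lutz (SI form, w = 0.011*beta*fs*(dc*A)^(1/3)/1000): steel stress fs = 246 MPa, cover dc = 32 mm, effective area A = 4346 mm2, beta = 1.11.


w = 0.011 * beta * fs * (dc * A)^(1/3) / 1000
= 0.011 * 1.11 * 246 * (32 * 4346)^(1/3) / 1000
= 0.156 mm

0.156


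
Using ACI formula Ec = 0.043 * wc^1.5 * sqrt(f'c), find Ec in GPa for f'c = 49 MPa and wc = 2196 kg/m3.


Ec = 0.043 * 2196^1.5 * sqrt(49) / 1000
= 30.98 GPa

30.98


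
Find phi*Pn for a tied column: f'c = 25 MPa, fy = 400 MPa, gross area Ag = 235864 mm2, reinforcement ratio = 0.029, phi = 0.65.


Ast = rho * Ag = 0.029 * 235864 = 6840.056 mm2
phi*Pn = 0.65 * 0.80 * (0.85 * 25 * (235864 - 6840.056) + 400 * 6840.056) / 1000
= 3953.45 kN

3953.45


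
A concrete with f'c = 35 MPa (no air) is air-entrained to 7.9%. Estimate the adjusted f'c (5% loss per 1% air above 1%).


Strength loss = (7.9 - 1) * 5 = 34.5%
f'c = 35 * (1 - 34.5/100)
= 22.93 MPa

22.93


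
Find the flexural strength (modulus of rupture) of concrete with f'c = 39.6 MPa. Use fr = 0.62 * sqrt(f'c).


fr = 0.62 * sqrt(39.6)
= 3.902 MPa

3.902


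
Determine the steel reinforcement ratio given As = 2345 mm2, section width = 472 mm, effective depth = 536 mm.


rho = As / (b * d)
= 2345 / (472 * 536)
= 0.0093

0.0093


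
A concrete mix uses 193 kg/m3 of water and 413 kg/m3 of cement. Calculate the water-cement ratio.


w/c = water / cement
w/c = 193 / 413 = 0.467

0.467


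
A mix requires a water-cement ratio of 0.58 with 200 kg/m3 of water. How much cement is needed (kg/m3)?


Cement = water / (w/c)
= 200 / 0.58
= 344.8 kg/m3

344.8


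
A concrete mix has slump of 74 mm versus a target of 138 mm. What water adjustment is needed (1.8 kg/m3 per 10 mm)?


Difference = 138 - 74 = 64 mm
Water adjustment = 64 * 1.8 / 10 = 11.5 kg/m3

11.5


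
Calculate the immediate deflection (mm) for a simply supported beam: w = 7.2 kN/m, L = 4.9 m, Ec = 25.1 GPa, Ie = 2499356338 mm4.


Convert: L = 4.9 m = 4900 mm, Ec = 25.1 GPa = 25100 MPa
delta = 5 * 7.2 * 4900^4 / (384 * 25100 * 2499356338)
= 0.86 mm

0.86


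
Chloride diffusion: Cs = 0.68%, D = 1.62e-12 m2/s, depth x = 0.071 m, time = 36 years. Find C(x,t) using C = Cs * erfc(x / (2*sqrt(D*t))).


t_seconds = 36 * 365.25 * 24 * 3600 = 1136073600.0 s
arg = 0.071 / (2 * sqrt(1.62e-12 * 1136073600.0))
= 0.8275
erfc(0.8275) = 0.2419
C = 0.68 * 0.2419 = 0.1645%

0.1645


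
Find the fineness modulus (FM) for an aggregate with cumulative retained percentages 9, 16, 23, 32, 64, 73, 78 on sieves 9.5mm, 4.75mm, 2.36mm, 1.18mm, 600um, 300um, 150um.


FM = sum(cumulative % retained) / 100
= 295 / 100
= 2.95

2.95


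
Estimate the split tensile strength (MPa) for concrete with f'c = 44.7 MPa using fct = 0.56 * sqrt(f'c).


fct = 0.56 * sqrt(44.7)
= 0.56 * 6.686
= 3.744 MPa

3.744


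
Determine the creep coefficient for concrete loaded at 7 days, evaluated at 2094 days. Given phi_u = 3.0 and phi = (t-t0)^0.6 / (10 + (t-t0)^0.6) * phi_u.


dt = 2094 - 7 = 2087
phi = 2087^0.6 / (10 + 2087^0.6) * 3.0
= 2.723

2.723


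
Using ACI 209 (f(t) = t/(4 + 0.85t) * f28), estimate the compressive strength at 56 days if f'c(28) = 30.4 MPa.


f(56) = 56 / (4 + 0.85 * 56) * 30.4
= 56 / 51.6 * 30.4
= 32.99 MPa

32.99


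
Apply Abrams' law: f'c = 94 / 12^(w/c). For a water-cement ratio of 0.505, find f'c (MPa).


f'c = 94 / 12^0.505
= 94 / 3.507
= 26.8 MPa

26.8


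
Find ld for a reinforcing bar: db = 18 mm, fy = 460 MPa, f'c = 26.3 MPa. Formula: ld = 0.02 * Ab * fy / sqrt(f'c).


Ab = pi * 18^2 / 4 = 254.469 mm2
ld = 0.02 * 254.469 * 460 / sqrt(26.3)
= 456.5 mm

456.5


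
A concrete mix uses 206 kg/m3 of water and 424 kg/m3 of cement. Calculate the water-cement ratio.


w/c = water / cement
w/c = 206 / 424 = 0.486

0.486


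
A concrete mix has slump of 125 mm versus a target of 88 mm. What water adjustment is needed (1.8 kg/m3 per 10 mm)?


Difference = 88 - 125 = -37 mm
Water adjustment = -37 * 1.8 / 10 = -6.7 kg/m3

-6.7


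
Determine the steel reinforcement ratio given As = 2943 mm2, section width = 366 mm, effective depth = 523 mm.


rho = As / (b * d)
= 2943 / (366 * 523)
= 0.0154

0.0154


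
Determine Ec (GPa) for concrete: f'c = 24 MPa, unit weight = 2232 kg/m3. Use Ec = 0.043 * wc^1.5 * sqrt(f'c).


Ec = 0.043 * 2232^1.5 * sqrt(24) / 1000
= 22.21 GPa

22.21


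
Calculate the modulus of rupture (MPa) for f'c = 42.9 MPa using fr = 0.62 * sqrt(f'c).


fr = 0.62 * sqrt(42.9)
= 4.061 MPa

4.061


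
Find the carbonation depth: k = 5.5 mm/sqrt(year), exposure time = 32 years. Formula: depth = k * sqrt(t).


depth = k * sqrt(t)
= 5.5 * sqrt(32)
= 31.11 mm

31.11


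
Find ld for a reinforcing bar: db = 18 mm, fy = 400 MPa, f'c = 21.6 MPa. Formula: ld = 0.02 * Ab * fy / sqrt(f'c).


Ab = pi * 18^2 / 4 = 254.469 mm2
ld = 0.02 * 254.469 * 400 / sqrt(21.6)
= 438.0 mm

438.0


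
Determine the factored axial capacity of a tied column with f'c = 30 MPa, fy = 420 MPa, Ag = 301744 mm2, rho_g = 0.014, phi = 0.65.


Ast = rho * Ag = 0.014 * 301744 = 4224.416 mm2
phi*Pn = 0.65 * 0.80 * (0.85 * 30 * (301744 - 4224.416) + 420 * 4224.416) / 1000
= 4867.72 kN

4867.72


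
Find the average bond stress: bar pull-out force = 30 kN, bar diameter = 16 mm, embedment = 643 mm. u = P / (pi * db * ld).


u = P / (pi * db * ld)
= 30 * 1000 / (pi * 16 * 643)
= 0.928 MPa

0.928


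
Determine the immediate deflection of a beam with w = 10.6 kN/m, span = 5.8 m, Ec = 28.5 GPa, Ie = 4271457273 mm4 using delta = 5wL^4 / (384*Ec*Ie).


Convert: L = 5.8 m = 5800 mm, Ec = 28.5 GPa = 28500 MPa
delta = 5 * 10.6 * 5800^4 / (384 * 28500 * 4271457273)
= 1.28 mm

1.28


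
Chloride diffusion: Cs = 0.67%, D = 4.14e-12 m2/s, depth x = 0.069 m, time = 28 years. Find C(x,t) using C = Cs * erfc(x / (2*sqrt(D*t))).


t_seconds = 28 * 365.25 * 24 * 3600 = 883612800.0 s
arg = 0.069 / (2 * sqrt(4.14e-12 * 883612800.0))
= 0.5704
erfc(0.5704) = 0.4198
C = 0.67 * 0.4198 = 0.2813%

0.2813


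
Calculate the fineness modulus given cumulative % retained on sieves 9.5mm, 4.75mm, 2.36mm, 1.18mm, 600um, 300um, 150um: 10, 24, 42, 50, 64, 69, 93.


FM = sum(cumulative % retained) / 100
= 352 / 100
= 3.52

3.52


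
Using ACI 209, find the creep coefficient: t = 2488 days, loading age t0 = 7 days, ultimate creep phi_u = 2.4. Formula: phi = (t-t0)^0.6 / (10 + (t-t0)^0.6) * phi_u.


dt = 2488 - 7 = 2481
phi = 2481^0.6 / (10 + 2481^0.6) * 2.4
= 2.198

2.198


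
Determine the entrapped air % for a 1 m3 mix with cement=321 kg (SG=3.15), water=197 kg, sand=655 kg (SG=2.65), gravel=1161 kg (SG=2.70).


Vol cement = 321 / (3.15 * 1000) = 0.101905 m3
Vol water = 197 / 1000 = 0.197 m3
Vol sand = 655 / (2.65 * 1000) = 0.24717 m3
Vol gravel = 1161 / (2.70 * 1000) = 0.43 m3
Total solid + water volume = 0.976075 m3
Air = (1 - 0.976075) * 100 = 2.39%

2.39


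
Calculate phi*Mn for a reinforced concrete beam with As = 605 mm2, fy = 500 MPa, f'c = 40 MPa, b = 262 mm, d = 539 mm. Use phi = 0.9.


a = As * fy / (0.85 * f'c * b)
= 605 * 500 / (0.85 * 40 * 262)
= 33.9582 mm
Mn = As * fy * (d - a/2) / 10^6
= 157.9113 kN-m
phi*Mn = 0.9 * 157.9113 = 142.12 kN-m

142.12


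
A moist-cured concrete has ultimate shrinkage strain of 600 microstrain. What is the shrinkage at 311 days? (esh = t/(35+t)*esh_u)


esh(311) = 311 / (35 + 311) * 600
= 311 / 346 * 600
= 539.3 microstrain

539.3
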